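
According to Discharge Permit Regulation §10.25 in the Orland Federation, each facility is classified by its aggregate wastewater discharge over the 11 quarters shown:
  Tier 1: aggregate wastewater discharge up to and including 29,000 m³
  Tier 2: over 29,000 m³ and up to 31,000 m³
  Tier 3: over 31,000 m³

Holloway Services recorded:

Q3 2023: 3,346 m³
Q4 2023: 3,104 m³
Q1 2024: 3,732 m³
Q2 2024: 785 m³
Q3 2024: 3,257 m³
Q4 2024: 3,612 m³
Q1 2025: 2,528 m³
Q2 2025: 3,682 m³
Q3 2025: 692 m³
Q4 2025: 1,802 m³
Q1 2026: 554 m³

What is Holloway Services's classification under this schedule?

Tier 1

Aggregate wastewater discharge: 3,346 m³ + 3,104 m³ + 3,732 m³ + 785 m³ + 3,257 m³ + 3,612 m³ + 2,528 m³ + 3,682 m³ + 692 m³ + 1,802 m³ + 554 m³ = 27,094 m³.
27,094 m³ ≤ 29,000 m³, so Tier 1 applies.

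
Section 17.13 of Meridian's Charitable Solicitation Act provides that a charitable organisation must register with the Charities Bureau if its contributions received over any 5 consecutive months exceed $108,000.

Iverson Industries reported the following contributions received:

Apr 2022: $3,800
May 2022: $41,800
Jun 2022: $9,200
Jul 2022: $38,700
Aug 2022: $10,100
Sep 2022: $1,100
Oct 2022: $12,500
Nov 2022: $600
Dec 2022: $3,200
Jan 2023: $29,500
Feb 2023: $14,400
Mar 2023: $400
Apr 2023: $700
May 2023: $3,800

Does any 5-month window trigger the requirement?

No

Apr 2022–Aug 2022: $3,800 + $41,800 + $9,200 + $38,700 + $10,100 = $103,600 (under)
May 2022–Sep 2022: $41,800 + $9,200 + $38,700 + $10,100 + $1,100 = $100,900 (under)
Jun 2022–Oct 2022: $9,200 + $38,700 + $10,100 + $1,100 + $12,500 = $71,600 (under)
Jul 2022–Nov 2022: $38,700 + $10,100 + $1,100 + $12,500 + $600 = $63,000 (under)
Aug 2022–Dec 2022: $10,100 + $1,100 + $12,500 + $600 + $3,200 = $27,500 (under)
Sep 2022–Jan 2023: $1,100 + $12,500 + $600 + $3,200 + $29,500 = $46,900 (under)
Oct 2022–Feb 2023: $12,500 + $600 + $3,200 + $29,500 + $14,400 = $60,200 (under)
Nov 2022–Mar 2023: $600 + $3,200 + $29,500 + $14,400 + $400 = $48,100 (under)
Dec 2022–Apr 2023: $3,200 + $29,500 + $14,400 + $400 + $700 = $48,200 (under)
Jan 2023–May 2023: $29,500 + $14,400 + $400 + $700 + $3,800 = $48,800 (under)
No window exceeds $108,000.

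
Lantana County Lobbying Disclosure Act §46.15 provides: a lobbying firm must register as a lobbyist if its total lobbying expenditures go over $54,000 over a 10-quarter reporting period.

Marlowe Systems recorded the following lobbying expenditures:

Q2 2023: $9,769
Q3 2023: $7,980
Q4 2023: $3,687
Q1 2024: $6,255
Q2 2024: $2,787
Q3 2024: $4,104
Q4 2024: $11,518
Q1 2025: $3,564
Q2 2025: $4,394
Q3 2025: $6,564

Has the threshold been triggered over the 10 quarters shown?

Total lobbying expenditures: $9,769 + $7,980 + $3,687 + $6,255 + $2,787 + $4,104 + $11,518 + $3,564 + $4,394 + $6,564 = $60,622.
$60,622 > $54,000, so the threshold is exceeded.

Yes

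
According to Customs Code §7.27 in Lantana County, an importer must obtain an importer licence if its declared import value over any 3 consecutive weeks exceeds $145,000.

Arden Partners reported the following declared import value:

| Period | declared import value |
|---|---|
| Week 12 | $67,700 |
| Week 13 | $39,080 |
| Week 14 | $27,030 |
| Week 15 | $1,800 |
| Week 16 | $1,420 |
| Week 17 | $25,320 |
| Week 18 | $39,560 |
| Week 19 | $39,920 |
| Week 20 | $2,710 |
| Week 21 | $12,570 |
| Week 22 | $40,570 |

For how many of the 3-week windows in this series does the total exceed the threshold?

Week 12–Week 14: $67,700 + $39,080 + $27,030 = $133,810 (under)
Week 13–Week 15: $39,080 + $27,030 + $1,800 = $67,910 (under)
Week 14–Week 16: $27,030 + $1,800 + $1,420 = $30,250 (under)
Week 15–Week 17: $1,800 + $1,420 + $25,320 = $28,540 (under)
Week 16–Week 18: $1,420 + $25,320 + $39,560 = $66,300 (under)
Week 17–Week 19: $25,320 + $39,560 + $39,920 = $104,800 (under)
Week 18–Week 20: $39,560 + $39,920 + $2,710 = $82,190 (under)
Week 19–Week 21: $39,920 + $2,710 + $12,570 = $55,200 (under)
Week 20–Week 22: $2,710 + $12,570 + $40,570 = $55,850 (under)
0 windows exceed the threshold.

0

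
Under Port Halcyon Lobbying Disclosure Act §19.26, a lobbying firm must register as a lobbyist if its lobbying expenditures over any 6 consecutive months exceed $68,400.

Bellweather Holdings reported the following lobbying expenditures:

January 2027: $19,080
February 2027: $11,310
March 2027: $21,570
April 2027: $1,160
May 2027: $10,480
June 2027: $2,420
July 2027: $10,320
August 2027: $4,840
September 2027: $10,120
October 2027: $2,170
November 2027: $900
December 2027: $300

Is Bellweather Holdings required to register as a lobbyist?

No

January 2027–June 2027: $19,080 + $11,310 + $21,570 + $1,160 + $10,480 + $2,420 = $66,020 (under)
February 2027–July 2027: $11,310 + $21,570 + $1,160 + $10,480 + $2,420 + $10,320 = $57,260 (under)
March 2027–August 2027: $21,570 + $1,160 + $10,480 + $2,420 + $10,320 + $4,840 = $50,790 (under)
April 2027–September 2027: $1,160 + $10,480 + $2,420 + $10,320 + $4,840 + $10,120 = $39,340 (under)
May 2027–October 2027: $10,480 + $2,420 + $10,320 + $4,840 + $10,120 + $2,170 = $40,350 (under)
June 2027–November 2027: $2,420 + $10,320 + $4,840 + $10,120 + $2,170 + $900 = $30,770 (under)
July 2027–December 2027: $10,320 + $4,840 + $10,120 + $2,170 + $900 + $300 = $28,650 (under)
No window exceeds $68,400.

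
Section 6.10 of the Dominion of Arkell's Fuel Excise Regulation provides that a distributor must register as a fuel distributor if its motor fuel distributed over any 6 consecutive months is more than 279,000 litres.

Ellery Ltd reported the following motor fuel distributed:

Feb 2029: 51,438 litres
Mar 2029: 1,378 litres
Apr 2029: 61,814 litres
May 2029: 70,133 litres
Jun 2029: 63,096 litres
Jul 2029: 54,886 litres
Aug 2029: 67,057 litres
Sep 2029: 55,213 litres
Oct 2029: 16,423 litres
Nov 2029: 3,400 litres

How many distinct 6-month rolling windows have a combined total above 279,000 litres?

Feb 2029–Jul 2029: 51,438 litres + 1,378 litres + 61,814 litres + 70,133 litres + 63,096 litres + 54,886 litres = 302,745 litres (over)
Mar 2029–Aug 2029: 1,378 litres + 61,814 litres + 70,133 litres + 63,096 litres + 54,886 litres + 67,057 litres = 318,364 litres (over)
Apr 2029–Sep 2029: 61,814 litres + 70,133 litres + 63,096 litres + 54,886 litres + 67,057 litres + 55,213 litres = 372,199 litres (over)
May 2029–Oct 2029: 70,133 litres + 63,096 litres + 54,886 litres + 67,057 litres + 55,213 litres + 16,423 litres = 326,808 litres (over)
Jun 2029–Nov 2029: 63,096 litres + 54,886 litres + 67,057 litres + 55,213 litres + 16,423 litres + 3,400 litres = 260,075 litres (under)
4 windows exceed the threshold.

4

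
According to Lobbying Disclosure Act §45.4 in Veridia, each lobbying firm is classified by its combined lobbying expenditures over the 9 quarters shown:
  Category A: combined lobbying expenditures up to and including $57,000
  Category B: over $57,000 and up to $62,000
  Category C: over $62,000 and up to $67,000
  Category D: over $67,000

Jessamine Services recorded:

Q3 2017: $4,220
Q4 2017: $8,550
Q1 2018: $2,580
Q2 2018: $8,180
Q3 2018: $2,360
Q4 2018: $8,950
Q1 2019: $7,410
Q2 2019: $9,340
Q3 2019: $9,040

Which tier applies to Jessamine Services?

Combined lobbying expenditures: $4,220 + $8,550 + $2,580 + $8,180 + $2,360 + $8,950 + $7,410 + $9,340 + $9,040 = $60,630.
$57,000 < $60,630 ≤ $62,000, so Category B applies.

Category B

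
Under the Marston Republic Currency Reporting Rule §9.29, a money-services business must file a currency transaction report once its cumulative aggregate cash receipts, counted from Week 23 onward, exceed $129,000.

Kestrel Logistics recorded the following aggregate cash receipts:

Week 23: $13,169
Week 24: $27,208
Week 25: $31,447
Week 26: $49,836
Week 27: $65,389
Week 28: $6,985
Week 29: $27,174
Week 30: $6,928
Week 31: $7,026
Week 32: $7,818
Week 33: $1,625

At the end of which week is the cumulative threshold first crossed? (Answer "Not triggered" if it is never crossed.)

Week 27

Through Week 23: $13,169
Through Week 24: $40,377
Through Week 25: $71,824
Through Week 26: $121,660
Through Week 27: $187,049 ← exceeds threshold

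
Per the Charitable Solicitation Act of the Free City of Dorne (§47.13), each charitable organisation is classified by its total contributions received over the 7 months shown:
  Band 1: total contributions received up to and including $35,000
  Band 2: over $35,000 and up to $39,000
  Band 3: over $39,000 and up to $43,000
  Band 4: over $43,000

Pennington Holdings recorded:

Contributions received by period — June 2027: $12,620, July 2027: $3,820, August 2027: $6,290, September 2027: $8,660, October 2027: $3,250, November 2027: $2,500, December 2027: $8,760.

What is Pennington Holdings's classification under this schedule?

Total contributions received: $12,620 + $3,820 + $6,290 + $8,660 + $3,250 + $2,500 + $8,760 = $45,900.
$45,900 > $43,000, so Band 4 applies.

Band 4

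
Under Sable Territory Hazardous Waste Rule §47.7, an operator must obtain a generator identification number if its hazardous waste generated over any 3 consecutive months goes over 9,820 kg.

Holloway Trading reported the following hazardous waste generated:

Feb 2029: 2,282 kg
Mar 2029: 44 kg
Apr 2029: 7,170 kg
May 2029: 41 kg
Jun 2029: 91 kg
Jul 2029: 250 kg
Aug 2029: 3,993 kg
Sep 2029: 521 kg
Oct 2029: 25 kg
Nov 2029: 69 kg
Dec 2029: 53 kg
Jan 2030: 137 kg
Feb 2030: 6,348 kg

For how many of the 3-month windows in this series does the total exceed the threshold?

0

Feb 2029–Apr 2029: 2,282 kg + 44 kg + 7,170 kg = 9,496 kg (under)
Mar 2029–May 2029: 44 kg + 7,170 kg + 41 kg = 7,255 kg (under)
Apr 2029–Jun 2029: 7,170 kg + 41 kg + 91 kg = 7,302 kg (under)
May 2029–Jul 2029: 41 kg + 91 kg + 250 kg = 382 kg (under)
Jun 2029–Aug 2029: 91 kg + 250 kg + 3,993 kg = 4,334 kg (under)
Jul 2029–Sep 2029: 250 kg + 3,993 kg + 521 kg = 4,764 kg (under)
Aug 2029–Oct 2029: 3,993 kg + 521 kg + 25 kg = 4,539 kg (under)
Sep 2029–Nov 2029: 521 kg + 25 kg + 69 kg = 615 kg (under)
Oct 2029–Dec 2029: 25 kg + 69 kg + 53 kg = 147 kg (under)
Nov 2029–Jan 2030: 69 kg + 53 kg + 137 kg = 259 kg (under)
Dec 2029–Feb 2030: 53 kg + 137 kg + 6,348 kg = 6,538 kg (under)
0 windows exceed the threshold.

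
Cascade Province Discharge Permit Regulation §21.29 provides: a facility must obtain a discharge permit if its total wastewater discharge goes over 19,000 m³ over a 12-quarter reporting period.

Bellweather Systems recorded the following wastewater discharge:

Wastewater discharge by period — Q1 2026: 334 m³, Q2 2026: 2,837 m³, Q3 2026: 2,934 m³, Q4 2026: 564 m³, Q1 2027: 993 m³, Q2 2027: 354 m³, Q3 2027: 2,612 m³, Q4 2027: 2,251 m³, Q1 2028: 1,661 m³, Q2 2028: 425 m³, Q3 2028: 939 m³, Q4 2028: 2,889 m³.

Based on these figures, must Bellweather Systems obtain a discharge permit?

Total wastewater discharge: 334 m³ + 2,837 m³ + 2,934 m³ + 564 m³ + 993 m³ + 354 m³ + 2,612 m³ + 2,251 m³ + 1,661 m³ + 425 m³ + 939 m³ + 2,889 m³ = 18,793 m³.
18,793 m³ ≤ 19,000 m³, so the threshold is not exceeded.

No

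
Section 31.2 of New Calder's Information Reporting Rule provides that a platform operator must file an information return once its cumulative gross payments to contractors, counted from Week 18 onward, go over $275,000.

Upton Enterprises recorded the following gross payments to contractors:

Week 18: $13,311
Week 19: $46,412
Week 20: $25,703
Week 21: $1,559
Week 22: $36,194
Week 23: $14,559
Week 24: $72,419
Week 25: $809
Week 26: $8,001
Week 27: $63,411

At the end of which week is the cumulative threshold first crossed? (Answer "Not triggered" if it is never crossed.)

Week 27

Through Week 18: $13,311
Through Week 19: $59,723
Through Week 20: $85,426
Through Week 21: $86,985
Through Week 22: $123,179
Through Week 23: $137,738
Through Week 24: $210,157
Through Week 25: $210,966
Through Week 26: $218,967
Through Week 27: $282,378 ← exceeds threshold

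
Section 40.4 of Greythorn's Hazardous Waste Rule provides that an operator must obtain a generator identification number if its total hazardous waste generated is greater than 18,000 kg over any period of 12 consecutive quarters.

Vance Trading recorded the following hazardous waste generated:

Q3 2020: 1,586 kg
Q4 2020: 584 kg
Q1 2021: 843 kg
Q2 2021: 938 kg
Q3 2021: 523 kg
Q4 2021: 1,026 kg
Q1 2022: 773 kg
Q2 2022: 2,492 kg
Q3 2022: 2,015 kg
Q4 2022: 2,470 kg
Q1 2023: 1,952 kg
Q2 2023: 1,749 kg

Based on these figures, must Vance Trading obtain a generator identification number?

Total hazardous waste generated: 1,586 kg + 584 kg + 843 kg + 938 kg + 523 kg + 1,026 kg + 773 kg + 2,492 kg + 2,015 kg + 2,470 kg + 1,952 kg + 1,749 kg = 16,951 kg.
16,951 kg ≤ 18,000 kg, so the threshold is not exceeded.

No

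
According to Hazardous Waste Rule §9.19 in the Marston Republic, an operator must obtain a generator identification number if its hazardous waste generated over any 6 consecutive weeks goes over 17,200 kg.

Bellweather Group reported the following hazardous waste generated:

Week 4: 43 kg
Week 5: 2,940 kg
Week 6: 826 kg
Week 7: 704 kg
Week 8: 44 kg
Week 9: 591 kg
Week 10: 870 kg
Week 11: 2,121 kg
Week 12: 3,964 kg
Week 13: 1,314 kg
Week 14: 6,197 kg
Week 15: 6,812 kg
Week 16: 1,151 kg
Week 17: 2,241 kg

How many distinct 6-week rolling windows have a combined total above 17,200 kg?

Week 4–Week 9: 43 kg + 2,940 kg + 826 kg + 704 kg + 44 kg + 591 kg = 5,148 kg (under)
Week 5–Week 10: 2,940 kg + 826 kg + 704 kg + 44 kg + 591 kg + 870 kg = 5,975 kg (under)
Week 6–Week 11: 826 kg + 704 kg + 44 kg + 591 kg + 870 kg + 2,121 kg = 5,156 kg (under)
Week 7–Week 12: 704 kg + 44 kg + 591 kg + 870 kg + 2,121 kg + 3,964 kg = 8,294 kg (under)
Week 8–Week 13: 44 kg + 591 kg + 870 kg + 2,121 kg + 3,964 kg + 1,314 kg = 8,904 kg (under)
Week 9–Week 14: 591 kg + 870 kg + 2,121 kg + 3,964 kg + 1,314 kg + 6,197 kg = 15,057 kg (under)
Week 10–Week 15: 870 kg + 2,121 kg + 3,964 kg + 1,314 kg + 6,197 kg + 6,812 kg = 21,278 kg (over)
Week 11–Week 16: 2,121 kg + 3,964 kg + 1,314 kg + 6,197 kg + 6,812 kg + 1,151 kg = 21,559 kg (over)
Week 12–Week 17: 3,964 kg + 1,314 kg + 6,197 kg + 6,812 kg + 1,151 kg + 2,241 kg = 21,679 kg (over)
3 windows exceed the threshold.

3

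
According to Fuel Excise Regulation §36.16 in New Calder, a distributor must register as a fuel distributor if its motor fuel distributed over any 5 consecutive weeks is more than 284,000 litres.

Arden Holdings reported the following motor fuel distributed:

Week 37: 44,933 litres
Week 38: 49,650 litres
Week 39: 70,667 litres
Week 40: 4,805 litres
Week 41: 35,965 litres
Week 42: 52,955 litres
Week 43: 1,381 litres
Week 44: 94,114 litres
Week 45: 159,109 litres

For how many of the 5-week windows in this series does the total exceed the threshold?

Week 37–Week 41: 44,933 litres + 49,650 litres + 70,667 litres + 4,805 litres + 35,965 litres = 206,020 litres (under)
Week 38–Week 42: 49,650 litres + 70,667 litres + 4,805 litres + 35,965 litres + 52,955 litres = 214,042 litres (under)
Week 39–Week 43: 70,667 litres + 4,805 litres + 35,965 litres + 52,955 litres + 1,381 litres = 165,773 litres (under)
Week 40–Week 44: 4,805 litres + 35,965 litres + 52,955 litres + 1,381 litres + 94,114 litres = 189,220 litres (under)
Week 41–Week 45: 35,965 litres + 52,955 litres + 1,381 litres + 94,114 litres + 159,109 litres = 343,524 litres (over)
1 window exceeds the threshold.

1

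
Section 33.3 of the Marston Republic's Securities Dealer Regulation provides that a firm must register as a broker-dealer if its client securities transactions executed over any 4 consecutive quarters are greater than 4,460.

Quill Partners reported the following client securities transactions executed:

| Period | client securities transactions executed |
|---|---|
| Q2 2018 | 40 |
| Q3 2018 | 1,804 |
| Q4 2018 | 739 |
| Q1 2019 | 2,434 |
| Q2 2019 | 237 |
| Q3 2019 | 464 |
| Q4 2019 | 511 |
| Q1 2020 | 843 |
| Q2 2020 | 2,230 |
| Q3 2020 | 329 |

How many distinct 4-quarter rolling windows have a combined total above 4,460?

2

Q2 2018–Q1 2019: 40 + 1,804 + 739 + 2,434 = 5,017 (over)
Q3 2018–Q2 2019: 1,804 + 739 + 2,434 + 237 = 5,214 (over)
Q4 2018–Q3 2019: 739 + 2,434 + 237 + 464 = 3,874 (under)
Q1 2019–Q4 2019: 2,434 + 237 + 464 + 511 = 3,646 (under)
Q2 2019–Q1 2020: 237 + 464 + 511 + 843 = 2,055 (under)
Q3 2019–Q2 2020: 464 + 511 + 843 + 2,230 = 4,048 (under)
Q4 2019–Q3 2020: 511 + 843 + 2,230 + 329 = 3,913 (under)
2 windows exceed the threshold.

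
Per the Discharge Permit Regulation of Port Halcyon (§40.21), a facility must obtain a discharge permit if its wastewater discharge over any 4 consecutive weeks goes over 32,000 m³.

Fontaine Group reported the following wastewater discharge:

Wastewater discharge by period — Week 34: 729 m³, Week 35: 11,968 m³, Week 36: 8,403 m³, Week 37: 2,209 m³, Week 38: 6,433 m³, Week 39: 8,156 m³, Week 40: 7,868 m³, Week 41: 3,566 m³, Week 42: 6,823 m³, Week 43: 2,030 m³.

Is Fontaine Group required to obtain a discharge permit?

No

Week 34–Week 37: 729 m³ + 11,968 m³ + 8,403 m³ + 2,209 m³ = 23,309 m³ (under)
Week 35–Week 38: 11,968 m³ + 8,403 m³ + 2,209 m³ + 6,433 m³ = 29,013 m³ (under)
Week 36–Week 39: 8,403 m³ + 2,209 m³ + 6,433 m³ + 8,156 m³ = 25,201 m³ (under)
Week 37–Week 40: 2,209 m³ + 6,433 m³ + 8,156 m³ + 7,868 m³ = 24,666 m³ (under)
Week 38–Week 41: 6,433 m³ + 8,156 m³ + 7,868 m³ + 3,566 m³ = 26,023 m³ (under)
Week 39–Week 42: 8,156 m³ + 7,868 m³ + 3,566 m³ + 6,823 m³ = 26,413 m³ (under)
Week 40–Week 43: 7,868 m³ + 3,566 m³ + 6,823 m³ + 2,030 m³ = 20,287 m³ (under)
No window exceeds 32,000 m³.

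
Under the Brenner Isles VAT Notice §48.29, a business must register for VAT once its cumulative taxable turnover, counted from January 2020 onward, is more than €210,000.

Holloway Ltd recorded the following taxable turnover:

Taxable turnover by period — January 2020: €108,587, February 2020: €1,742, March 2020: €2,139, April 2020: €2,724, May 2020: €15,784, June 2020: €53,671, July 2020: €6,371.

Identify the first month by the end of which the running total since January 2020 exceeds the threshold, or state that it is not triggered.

Not triggered

Through January 2020: €108,587
Through February 2020: €110,329
Through March 2020: €112,468
Through April 2020: €115,192
Through May 2020: €130,976
Through June 2020: €184,647
Through July 2020: €191,018
Final cumulative total €191,018 ≤ €210,000; the threshold is never exceeded.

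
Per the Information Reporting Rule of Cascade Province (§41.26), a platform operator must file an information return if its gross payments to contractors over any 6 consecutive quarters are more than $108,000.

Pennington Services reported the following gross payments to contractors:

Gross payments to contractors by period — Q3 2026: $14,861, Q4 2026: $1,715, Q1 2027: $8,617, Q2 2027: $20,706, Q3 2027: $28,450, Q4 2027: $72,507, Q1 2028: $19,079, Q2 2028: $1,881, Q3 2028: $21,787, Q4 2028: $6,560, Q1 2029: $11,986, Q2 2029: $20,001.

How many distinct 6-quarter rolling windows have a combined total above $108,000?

6

Q3 2026–Q4 2027: $14,861 + $1,715 + $8,617 + $20,706 + $28,450 + $72,507 = $146,856 (over)
Q4 2026–Q1 2028: $1,715 + $8,617 + $20,706 + $28,450 + $72,507 + $19,079 = $151,074 (over)
Q1 2027–Q2 2028: $8,617 + $20,706 + $28,450 + $72,507 + $19,079 + $1,881 = $151,240 (over)
Q2 2027–Q3 2028: $20,706 + $28,450 + $72,507 + $19,079 + $1,881 + $21,787 = $164,410 (over)
Q3 2027–Q4 2028: $28,450 + $72,507 + $19,079 + $1,881 + $21,787 + $6,560 = $150,264 (over)
Q4 2027–Q1 2029: $72,507 + $19,079 + $1,881 + $21,787 + $6,560 + $11,986 = $133,800 (over)
Q1 2028–Q2 2029: $19,079 + $1,881 + $21,787 + $6,560 + $11,986 + $20,001 = $81,294 (under)
6 windows exceed the threshold.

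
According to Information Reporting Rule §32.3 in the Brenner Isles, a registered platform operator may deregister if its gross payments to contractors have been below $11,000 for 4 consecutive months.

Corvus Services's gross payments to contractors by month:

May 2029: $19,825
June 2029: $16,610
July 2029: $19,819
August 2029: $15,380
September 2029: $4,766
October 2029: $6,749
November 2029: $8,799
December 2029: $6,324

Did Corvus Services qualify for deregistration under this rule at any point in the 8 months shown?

Months below $11,000: September 2029, October 2029, November 2029, December 2029.
Longest run of consecutive months below the threshold: 4.
4 ≥ 4, so Corvus Services became eligible.

Yes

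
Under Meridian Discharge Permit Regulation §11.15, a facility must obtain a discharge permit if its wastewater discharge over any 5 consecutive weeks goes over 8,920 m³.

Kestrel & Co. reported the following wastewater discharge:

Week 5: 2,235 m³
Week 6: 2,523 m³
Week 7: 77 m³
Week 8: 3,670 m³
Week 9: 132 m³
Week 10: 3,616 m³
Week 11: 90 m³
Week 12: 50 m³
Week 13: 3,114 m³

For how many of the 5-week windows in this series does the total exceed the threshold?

Week 5–Week 9: 2,235 m³ + 2,523 m³ + 77 m³ + 3,670 m³ + 132 m³ = 8,637 m³ (under)
Week 6–Week 10: 2,523 m³ + 77 m³ + 3,670 m³ + 132 m³ + 3,616 m³ = 10,018 m³ (over)
Week 7–Week 11: 77 m³ + 3,670 m³ + 132 m³ + 3,616 m³ + 90 m³ = 7,585 m³ (under)
Week 8–Week 12: 3,670 m³ + 132 m³ + 3,616 m³ + 90 m³ + 50 m³ = 7,558 m³ (under)
Week 9–Week 13: 132 m³ + 3,616 m³ + 90 m³ + 50 m³ + 3,114 m³ = 7,002 m³ (under)
1 window exceeds the threshold.

1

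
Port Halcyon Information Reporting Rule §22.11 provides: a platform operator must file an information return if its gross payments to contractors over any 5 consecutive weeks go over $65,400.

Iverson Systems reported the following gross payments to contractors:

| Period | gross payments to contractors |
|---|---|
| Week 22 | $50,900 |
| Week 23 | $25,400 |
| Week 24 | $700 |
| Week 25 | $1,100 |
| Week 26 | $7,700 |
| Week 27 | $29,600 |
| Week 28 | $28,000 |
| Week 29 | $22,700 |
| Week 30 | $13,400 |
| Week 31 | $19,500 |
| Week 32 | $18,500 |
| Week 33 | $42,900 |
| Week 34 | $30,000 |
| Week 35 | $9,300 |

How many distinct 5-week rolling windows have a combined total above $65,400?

9

Week 22–Week 26: $50,900 + $25,400 + $700 + $1,100 + $7,700 = $85,800 (over)
Week 23–Week 27: $25,400 + $700 + $1,100 + $7,700 + $29,600 = $64,500 (under)
Week 24–Week 28: $700 + $1,100 + $7,700 + $29,600 + $28,000 = $67,100 (over)
Week 25–Week 29: $1,100 + $7,700 + $29,600 + $28,000 + $22,700 = $89,100 (over)
Week 26–Week 30: $7,700 + $29,600 + $28,000 + $22,700 + $13,400 = $101,400 (over)
Week 27–Week 31: $29,600 + $28,000 + $22,700 + $13,400 + $19,500 = $113,200 (over)
Week 28–Week 32: $28,000 + $22,700 + $13,400 + $19,500 + $18,500 = $102,100 (over)
Week 29–Week 33: $22,700 + $13,400 + $19,500 + $18,500 + $42,900 = $117,000 (over)
Week 30–Week 34: $13,400 + $19,500 + $18,500 + $42,900 + $30,000 = $124,300 (over)
Week 31–Week 35: $19,500 + $18,500 + $42,900 + $30,000 + $9,300 = $120,200 (over)
9 windows exceed the threshold.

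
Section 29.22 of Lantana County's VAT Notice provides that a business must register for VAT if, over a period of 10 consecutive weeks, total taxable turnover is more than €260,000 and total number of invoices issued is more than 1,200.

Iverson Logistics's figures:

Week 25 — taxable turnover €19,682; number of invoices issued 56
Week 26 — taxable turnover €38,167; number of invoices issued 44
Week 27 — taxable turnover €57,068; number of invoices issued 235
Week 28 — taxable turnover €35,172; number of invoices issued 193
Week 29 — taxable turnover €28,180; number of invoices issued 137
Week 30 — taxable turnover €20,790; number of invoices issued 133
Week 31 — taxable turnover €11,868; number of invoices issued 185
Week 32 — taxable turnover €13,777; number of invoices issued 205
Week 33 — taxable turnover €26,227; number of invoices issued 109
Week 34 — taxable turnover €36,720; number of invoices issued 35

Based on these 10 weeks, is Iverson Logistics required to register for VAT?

Total taxable turnover: €19,682 + €38,167 + €57,068 + €35,172 + €28,180 + €20,790 + €11,868 + €13,777 + €26,227 + €36,720 = €287,651 (> €260,000).
Total number of invoices issued: 56 + 44 + 235 + 193 + 137 + 133 + 185 + 205 + 109 + 35 = 1,332 (> 1,200).
The test is 'and': both thresholds are exceeded.

Yes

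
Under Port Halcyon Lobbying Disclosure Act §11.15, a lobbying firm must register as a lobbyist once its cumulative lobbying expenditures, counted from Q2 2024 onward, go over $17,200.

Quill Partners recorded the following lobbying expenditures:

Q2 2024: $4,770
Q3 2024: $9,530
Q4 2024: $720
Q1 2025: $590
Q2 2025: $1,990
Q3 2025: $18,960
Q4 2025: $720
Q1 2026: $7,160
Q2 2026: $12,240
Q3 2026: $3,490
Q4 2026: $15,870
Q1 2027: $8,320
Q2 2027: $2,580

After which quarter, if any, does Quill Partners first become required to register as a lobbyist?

Through Q2 2024: $4,770
Through Q3 2024: $14,300
Through Q4 2024: $15,020
Through Q1 2025: $15,610
Through Q2 2025: $17,600 ← exceeds threshold

Q2 2025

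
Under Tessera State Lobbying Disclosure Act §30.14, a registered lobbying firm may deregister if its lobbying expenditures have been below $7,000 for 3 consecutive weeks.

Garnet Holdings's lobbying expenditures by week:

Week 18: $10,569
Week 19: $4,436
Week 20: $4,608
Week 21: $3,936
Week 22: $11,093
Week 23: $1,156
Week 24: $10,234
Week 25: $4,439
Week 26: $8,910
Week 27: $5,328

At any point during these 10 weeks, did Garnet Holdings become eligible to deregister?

Weeks below $7,000: Week 19, Week 20, Week 21, Week 23, Week 25, Week 27.
Longest run of consecutive weeks below the threshold: 3.
3 ≥ 3, so Garnet Holdings became eligible.

Yes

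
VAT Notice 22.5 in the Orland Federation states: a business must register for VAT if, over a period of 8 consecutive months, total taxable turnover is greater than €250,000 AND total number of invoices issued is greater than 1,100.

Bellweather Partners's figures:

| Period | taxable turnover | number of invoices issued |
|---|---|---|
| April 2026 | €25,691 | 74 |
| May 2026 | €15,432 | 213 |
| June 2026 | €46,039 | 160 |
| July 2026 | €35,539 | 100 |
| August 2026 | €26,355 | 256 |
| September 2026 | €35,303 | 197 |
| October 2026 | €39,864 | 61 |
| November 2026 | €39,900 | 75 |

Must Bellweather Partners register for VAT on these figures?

Yes

Total taxable turnover: €25,691 + €15,432 + €46,039 + €35,539 + €26,355 + €35,303 + €39,864 + €39,900 = €264,123 (> €250,000).
Total number of invoices issued: 74 + 213 + 160 + 100 + 256 + 197 + 61 + 75 = 1,136 (> 1,100).
The test is 'and': both thresholds are exceeded.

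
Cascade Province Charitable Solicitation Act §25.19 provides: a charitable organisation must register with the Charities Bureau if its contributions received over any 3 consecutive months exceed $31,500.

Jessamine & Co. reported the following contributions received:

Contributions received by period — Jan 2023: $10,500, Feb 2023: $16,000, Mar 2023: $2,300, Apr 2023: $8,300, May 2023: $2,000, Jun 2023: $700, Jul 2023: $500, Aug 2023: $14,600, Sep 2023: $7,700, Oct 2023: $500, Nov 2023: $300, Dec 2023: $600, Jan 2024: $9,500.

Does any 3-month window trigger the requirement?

Jan 2023–Mar 2023: $10,500 + $16,000 + $2,300 = $28,800 (under)
Feb 2023–Apr 2023: $16,000 + $2,300 + $8,300 = $26,600 (under)
Mar 2023–May 2023: $2,300 + $8,300 + $2,000 = $12,600 (under)
Apr 2023–Jun 2023: $8,300 + $2,000 + $700 = $11,000 (under)
May 2023–Jul 2023: $2,000 + $700 + $500 = $3,200 (under)
Jun 2023–Aug 2023: $700 + $500 + $14,600 = $15,800 (under)
Jul 2023–Sep 2023: $500 + $14,600 + $7,700 = $22,800 (under)
Aug 2023–Oct 2023: $14,600 + $7,700 + $500 = $22,800 (under)
Sep 2023–Nov 2023: $7,700 + $500 + $300 = $8,500 (under)
Oct 2023–Dec 2023: $500 + $300 + $600 = $1,400 (under)
Nov 2023–Jan 2024: $300 + $600 + $9,500 = $10,400 (under)
No window exceeds $31,500.

No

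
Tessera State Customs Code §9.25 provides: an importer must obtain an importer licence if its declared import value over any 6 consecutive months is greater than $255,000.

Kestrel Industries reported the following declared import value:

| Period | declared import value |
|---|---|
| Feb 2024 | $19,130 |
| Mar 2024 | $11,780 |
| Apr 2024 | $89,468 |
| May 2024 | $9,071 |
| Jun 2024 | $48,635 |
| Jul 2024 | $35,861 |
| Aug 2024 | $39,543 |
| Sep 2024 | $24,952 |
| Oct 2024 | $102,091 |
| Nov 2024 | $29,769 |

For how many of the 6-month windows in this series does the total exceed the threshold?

2

Feb 2024–Jul 2024: $19,130 + $11,780 + $89,468 + $9,071 + $48,635 + $35,861 = $213,945 (under)
Mar 2024–Aug 2024: $11,780 + $89,468 + $9,071 + $48,635 + $35,861 + $39,543 = $234,358 (under)
Apr 2024–Sep 2024: $89,468 + $9,071 + $48,635 + $35,861 + $39,543 + $24,952 = $247,530 (under)
May 2024–Oct 2024: $9,071 + $48,635 + $35,861 + $39,543 + $24,952 + $102,091 = $260,153 (over)
Jun 2024–Nov 2024: $48,635 + $35,861 + $39,543 + $24,952 + $102,091 + $29,769 = $280,851 (over)
2 windows exceed the threshold.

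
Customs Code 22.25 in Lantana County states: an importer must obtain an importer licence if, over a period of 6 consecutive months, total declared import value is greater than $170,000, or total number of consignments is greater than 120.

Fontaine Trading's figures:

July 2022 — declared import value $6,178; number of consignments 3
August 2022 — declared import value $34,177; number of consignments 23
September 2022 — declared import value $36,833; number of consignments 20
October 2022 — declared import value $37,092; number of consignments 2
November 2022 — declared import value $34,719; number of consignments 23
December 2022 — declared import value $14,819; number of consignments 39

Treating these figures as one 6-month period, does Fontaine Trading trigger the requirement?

No

Total declared import value: $6,178 + $34,177 + $36,833 + $37,092 + $34,719 + $14,819 = $163,818 (≤ $170,000).
Total number of consignments: 3 + 23 + 20 + 2 + 23 + 39 = 110 (≤ 120).
The test is 'or': neither threshold is exceeded.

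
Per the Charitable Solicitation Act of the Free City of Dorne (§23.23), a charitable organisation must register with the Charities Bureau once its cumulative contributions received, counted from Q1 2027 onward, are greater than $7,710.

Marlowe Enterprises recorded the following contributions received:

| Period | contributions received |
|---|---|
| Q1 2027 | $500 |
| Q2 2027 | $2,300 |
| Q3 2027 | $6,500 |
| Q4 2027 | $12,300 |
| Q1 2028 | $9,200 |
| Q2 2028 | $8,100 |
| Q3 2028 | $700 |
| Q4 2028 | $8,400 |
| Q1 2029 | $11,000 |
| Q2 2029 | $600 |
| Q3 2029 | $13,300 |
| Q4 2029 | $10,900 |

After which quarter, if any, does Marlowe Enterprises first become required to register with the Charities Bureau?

Through Q1 2027: $500
Through Q2 2027: $2,800
Through Q3 2027: $9,300 ← exceeds threshold

Q3 2027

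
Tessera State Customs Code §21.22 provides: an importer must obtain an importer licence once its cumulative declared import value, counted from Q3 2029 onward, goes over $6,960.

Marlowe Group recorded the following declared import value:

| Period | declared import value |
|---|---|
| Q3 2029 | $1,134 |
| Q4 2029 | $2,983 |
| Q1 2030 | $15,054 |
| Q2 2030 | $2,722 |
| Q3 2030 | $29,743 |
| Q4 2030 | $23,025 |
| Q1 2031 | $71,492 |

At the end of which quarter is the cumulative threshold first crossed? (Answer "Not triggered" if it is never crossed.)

Through Q3 2029: $1,134
Through Q4 2029: $4,117
Through Q1 2030: $19,171 ← exceeds threshold

Q1 2030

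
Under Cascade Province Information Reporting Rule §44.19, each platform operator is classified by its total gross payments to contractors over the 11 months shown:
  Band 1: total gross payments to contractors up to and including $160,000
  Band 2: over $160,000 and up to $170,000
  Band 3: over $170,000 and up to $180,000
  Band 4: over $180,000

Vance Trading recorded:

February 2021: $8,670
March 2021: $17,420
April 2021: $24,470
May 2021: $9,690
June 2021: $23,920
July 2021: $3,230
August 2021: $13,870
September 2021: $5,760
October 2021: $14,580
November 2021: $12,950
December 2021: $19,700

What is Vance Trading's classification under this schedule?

Band 1

Total gross payments to contractors: $8,670 + $17,420 + $24,470 + $9,690 + $23,920 + $3,230 + $13,870 + $5,760 + $14,580 + $12,950 + $19,700 = $154,260.
$154,260 ≤ $160,000, so Band 1 applies.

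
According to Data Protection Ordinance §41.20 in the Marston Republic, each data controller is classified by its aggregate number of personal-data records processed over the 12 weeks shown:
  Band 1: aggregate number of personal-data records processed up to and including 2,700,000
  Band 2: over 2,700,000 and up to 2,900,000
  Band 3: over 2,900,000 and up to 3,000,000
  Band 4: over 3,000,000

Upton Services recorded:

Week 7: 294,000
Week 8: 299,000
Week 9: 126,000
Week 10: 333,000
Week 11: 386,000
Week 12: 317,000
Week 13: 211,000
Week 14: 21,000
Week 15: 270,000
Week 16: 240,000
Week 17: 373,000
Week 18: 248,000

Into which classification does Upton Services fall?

Aggregate number of personal-data records processed: 294,000 + 299,000 + 126,000 + 333,000 + 386,000 + 317,000 + 211,000 + 21,000 + 270,000 + 240,000 + 373,000 + 248,000 = 3,118,000.
3,118,000 > 3,000,000, so Band 4 applies.

Band 4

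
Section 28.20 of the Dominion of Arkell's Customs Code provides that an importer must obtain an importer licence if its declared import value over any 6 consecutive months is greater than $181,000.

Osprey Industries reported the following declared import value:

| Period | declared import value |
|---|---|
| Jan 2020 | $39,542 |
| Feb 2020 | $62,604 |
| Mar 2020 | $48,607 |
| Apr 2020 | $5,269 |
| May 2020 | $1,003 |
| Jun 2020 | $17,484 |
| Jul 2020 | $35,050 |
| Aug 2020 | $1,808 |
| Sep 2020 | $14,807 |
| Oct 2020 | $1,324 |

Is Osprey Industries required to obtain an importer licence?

Jan 2020–Jun 2020: $39,542 + $62,604 + $48,607 + $5,269 + $1,003 + $17,484 = $174,509 (under)
Feb 2020–Jul 2020: $62,604 + $48,607 + $5,269 + $1,003 + $17,484 + $35,050 = $170,017 (under)
Mar 2020–Aug 2020: $48,607 + $5,269 + $1,003 + $17,484 + $35,050 + $1,808 = $109,221 (under)
Apr 2020–Sep 2020: $5,269 + $1,003 + $17,484 + $35,050 + $1,808 + $14,807 = $75,421 (under)
May 2020–Oct 2020: $1,003 + $17,484 + $35,050 + $1,808 + $14,807 + $1,324 = $71,476 (under)
No window exceeds $181,000.

No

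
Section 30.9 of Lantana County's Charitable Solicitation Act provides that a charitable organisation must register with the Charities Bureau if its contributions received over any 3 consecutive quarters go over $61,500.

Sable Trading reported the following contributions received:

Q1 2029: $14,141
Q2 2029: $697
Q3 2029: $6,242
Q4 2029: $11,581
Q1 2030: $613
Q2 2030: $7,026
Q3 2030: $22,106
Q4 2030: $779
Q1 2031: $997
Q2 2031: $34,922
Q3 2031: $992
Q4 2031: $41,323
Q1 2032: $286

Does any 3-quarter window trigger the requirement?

Q1 2029–Q3 2029: $14,141 + $697 + $6,242 = $21,080 (under)
Q2 2029–Q4 2029: $697 + $6,242 + $11,581 = $18,520 (under)
Q3 2029–Q1 2030: $6,242 + $11,581 + $613 = $18,436 (under)
Q4 2029–Q2 2030: $11,581 + $613 + $7,026 = $19,220 (under)
Q1 2030–Q3 2030: $613 + $7,026 + $22,106 = $29,745 (under)
Q2 2030–Q4 2030: $7,026 + $22,106 + $779 = $29,911 (under)
Q3 2030–Q1 2031: $22,106 + $779 + $997 = $23,882 (under)
Q4 2030–Q2 2031: $779 + $997 + $34,922 = $36,698 (under)
Q1 2031–Q3 2031: $997 + $34,922 + $992 = $36,911 (under)
Q2 2031–Q4 2031: $34,922 + $992 + $41,323 = $77,237 (over)
Q3 2031–Q1 2032: $992 + $41,323 + $286 = $42,601 (under)
At least one window exceeds $61,500.

Yes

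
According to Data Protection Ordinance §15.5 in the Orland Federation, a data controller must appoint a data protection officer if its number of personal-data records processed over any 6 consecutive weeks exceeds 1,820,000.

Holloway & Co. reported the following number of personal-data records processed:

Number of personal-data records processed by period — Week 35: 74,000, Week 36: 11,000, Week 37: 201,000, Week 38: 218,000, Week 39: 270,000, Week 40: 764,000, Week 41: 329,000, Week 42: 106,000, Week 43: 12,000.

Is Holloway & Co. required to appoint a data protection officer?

Yes

Week 35–Week 40: 74,000 + 11,000 + 201,000 + 218,000 + 270,000 + 764,000 = 1,538,000 (under)
Week 36–Week 41: 11,000 + 201,000 + 218,000 + 270,000 + 764,000 + 329,000 = 1,793,000 (under)
Week 37–Week 42: 201,000 + 218,000 + 270,000 + 764,000 + 329,000 + 106,000 = 1,888,000 (over)
Week 38–Week 43: 218,000 + 270,000 + 764,000 + 329,000 + 106,000 + 12,000 = 1,699,000 (under)
At least one window exceeds 1,820,000.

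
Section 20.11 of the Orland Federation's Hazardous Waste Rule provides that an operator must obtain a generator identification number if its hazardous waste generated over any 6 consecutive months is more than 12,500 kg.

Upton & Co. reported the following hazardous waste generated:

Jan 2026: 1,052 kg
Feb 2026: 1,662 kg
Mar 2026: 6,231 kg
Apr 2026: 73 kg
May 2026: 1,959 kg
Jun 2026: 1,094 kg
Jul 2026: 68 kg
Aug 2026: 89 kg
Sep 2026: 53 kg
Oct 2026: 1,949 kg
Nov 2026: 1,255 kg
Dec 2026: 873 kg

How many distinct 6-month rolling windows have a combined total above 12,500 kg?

0

Jan 2026–Jun 2026: 1,052 kg + 1,662 kg + 6,231 kg + 73 kg + 1,959 kg + 1,094 kg = 12,071 kg (under)
Feb 2026–Jul 2026: 1,662 kg + 6,231 kg + 73 kg + 1,959 kg + 1,094 kg + 68 kg = 11,087 kg (under)
Mar 2026–Aug 2026: 6,231 kg + 73 kg + 1,959 kg + 1,094 kg + 68 kg + 89 kg = 9,514 kg (under)
Apr 2026–Sep 2026: 73 kg + 1,959 kg + 1,094 kg + 68 kg + 89 kg + 53 kg = 3,336 kg (under)
May 2026–Oct 2026: 1,959 kg + 1,094 kg + 68 kg + 89 kg + 53 kg + 1,949 kg = 5,212 kg (under)
Jun 2026–Nov 2026: 1,094 kg + 68 kg + 89 kg + 53 kg + 1,949 kg + 1,255 kg = 4,508 kg (under)
Jul 2026–Dec 2026: 68 kg + 89 kg + 53 kg + 1,949 kg + 1,255 kg + 873 kg = 4,287 kg (under)
0 windows exceed the threshold.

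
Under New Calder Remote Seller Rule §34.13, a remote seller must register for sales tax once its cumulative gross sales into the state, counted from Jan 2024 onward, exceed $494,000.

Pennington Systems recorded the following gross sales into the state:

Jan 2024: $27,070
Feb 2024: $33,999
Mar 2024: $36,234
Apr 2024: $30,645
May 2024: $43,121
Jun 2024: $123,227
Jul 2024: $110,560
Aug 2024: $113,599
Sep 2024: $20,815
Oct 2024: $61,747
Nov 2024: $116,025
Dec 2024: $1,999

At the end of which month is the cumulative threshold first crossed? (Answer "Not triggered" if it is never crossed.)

Through Jan 2024: $27,070
Through Feb 2024: $61,069
Through Mar 2024: $97,303
Through Apr 2024: $127,948
Through May 2024: $171,069
Through Jun 2024: $294,296
Through Jul 2024: $404,856
Through Aug 2024: $518,455 ← exceeds threshold

Aug 2024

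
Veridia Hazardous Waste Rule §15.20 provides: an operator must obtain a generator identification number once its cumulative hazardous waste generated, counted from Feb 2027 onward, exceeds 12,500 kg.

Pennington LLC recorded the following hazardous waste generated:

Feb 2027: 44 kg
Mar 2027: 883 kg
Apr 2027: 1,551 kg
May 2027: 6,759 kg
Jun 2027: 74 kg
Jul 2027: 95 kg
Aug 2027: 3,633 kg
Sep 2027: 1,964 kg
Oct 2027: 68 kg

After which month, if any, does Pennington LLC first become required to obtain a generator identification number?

Through Feb 2027: 44 kg
Through Mar 2027: 927 kg
Through Apr 2027: 2,478 kg
Through May 2027: 9,237 kg
Through Jun 2027: 9,311 kg
Through Jul 2027: 9,406 kg
Through Aug 2027: 13,039 kg ← exceeds threshold

Aug 2027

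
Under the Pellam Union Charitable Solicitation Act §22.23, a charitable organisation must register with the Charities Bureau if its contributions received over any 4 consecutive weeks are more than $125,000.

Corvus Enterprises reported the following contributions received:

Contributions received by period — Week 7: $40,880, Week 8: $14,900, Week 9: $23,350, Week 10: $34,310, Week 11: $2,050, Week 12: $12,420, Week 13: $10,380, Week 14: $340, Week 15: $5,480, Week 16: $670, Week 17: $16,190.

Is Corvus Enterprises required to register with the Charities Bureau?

Week 7–Week 10: $40,880 + $14,900 + $23,350 + $34,310 = $113,440 (under)
Week 8–Week 11: $14,900 + $23,350 + $34,310 + $2,050 = $74,610 (under)
Week 9–Week 12: $23,350 + $34,310 + $2,050 + $12,420 = $72,130 (under)
Week 10–Week 13: $34,310 + $2,050 + $12,420 + $10,380 = $59,160 (under)
Week 11–Week 14: $2,050 + $12,420 + $10,380 + $340 = $25,190 (under)
Week 12–Week 15: $12,420 + $10,380 + $340 + $5,480 = $28,620 (under)
Week 13–Week 16: $10,380 + $340 + $5,480 + $670 = $16,870 (under)
Week 14–Week 17: $340 + $5,480 + $670 + $16,190 = $22,680 (under)
No window exceeds $125,000.

No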